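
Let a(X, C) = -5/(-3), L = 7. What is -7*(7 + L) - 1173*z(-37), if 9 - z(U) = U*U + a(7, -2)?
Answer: 1597137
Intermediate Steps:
a(X, C) = 5/3 (a(X, C) = -5*(-1/3) = 5/3)
z(U) = 22/3 - U**2 (z(U) = 9 - (U*U + 5/3) = 9 - (U**2 + 5/3) = 9 - (5/3 + U**2) = 9 + (-5/3 - U**2) = 22/3 - U**2)
-7*(7 + L) - 1173*z(-37) = -7*(7 + 7) - 1173*(22/3 - 1*(-37)**2) = -7*14 - 1173*(22/3 - 1*1369) = -98 - 1173*(22/3 - 1369) = -98 - 1173*(-4085/3) = -98 + 1597235 = 1597137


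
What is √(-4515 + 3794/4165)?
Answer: I*√1598100385/595 ≈ 67.187*I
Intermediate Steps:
√(-4515 + 3794/4165) = √(-4515 + 3794*(1/4165)) = √(-4515 + 542/595) = √(-2685883/595) = I*√1598100385/595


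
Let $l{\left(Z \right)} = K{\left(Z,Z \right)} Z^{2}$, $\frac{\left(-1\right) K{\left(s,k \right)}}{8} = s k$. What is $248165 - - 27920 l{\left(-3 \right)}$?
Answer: $-17843995$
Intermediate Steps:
$K{\left(s,k \right)} = - 8 k s$ ($K{\left(s,k \right)} = - 8 s k = - 8 k s$)
$l{\left(Z \right)} = - 8 Z^{4}$ ($l{\left(Z \right)} = - 8 Z Z Z^{2} = - 8 Z^{2} Z^{2} = - 8 Z^{4}$)
$248165 - - 27920 l{\left(-3 \right)} = 248165 - - 27920 \left(- 8 \left(-3\right)^{4}\right) = 248165 - - 27920 \left(\left(-8\right) 81\right) = 248165 - \left(-27920\right) \left(-648\right) = 248165 - 18092160 = -17843995$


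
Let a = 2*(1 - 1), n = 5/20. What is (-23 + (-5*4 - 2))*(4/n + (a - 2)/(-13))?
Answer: -9450/13 ≈ -726.92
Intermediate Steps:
n = ¼ (n = 5*(1/20) = ¼ ≈ 0.25000)
a = 0 (a = 2*0 = 0)
(-23 + (-5*4 - 2))*(4/n + (a - 2)/(-13)) = (-23 + (-5*4 - 2))*(4/(¼) + (0 - 2)/(-13)) = (-23 + (-20 - 2))*(4*4 - 2*(-1/13)) = (-23 - 22)*(16 + 2/13) = -45*210/13 = -9450/13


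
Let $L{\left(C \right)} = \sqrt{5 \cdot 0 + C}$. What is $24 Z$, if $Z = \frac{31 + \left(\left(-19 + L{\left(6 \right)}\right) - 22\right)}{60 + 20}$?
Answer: $-3 + \frac{3 \sqrt{6}}{10} \approx -2.2652$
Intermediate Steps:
$L{\left(C \right)} = \sqrt{C}$ ($L{\left(C \right)} = \sqrt{0 + C} = \sqrt{C}$)
$Z = - \frac{1}{8} + \frac{\sqrt{6}}{80}$ ($Z = \frac{31 - \left(41 - \sqrt{6}\right)}{60 + 20} = \frac{31 - \left(41 - \sqrt{6}\right)}{80} = \left(-10 + \sqrt{6}\right) \frac{1}{80} = - \frac{1}{8} + \frac{\sqrt{6}}{80} \approx -0.094381$)
$24 Z = 24 \left(- \frac{1}{8} + \frac{\sqrt{6}}{80}\right) = -3 + \frac{3 \sqrt{6}}{10}$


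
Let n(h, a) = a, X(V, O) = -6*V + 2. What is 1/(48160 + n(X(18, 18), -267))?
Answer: 1/47893 ≈ 2.0880e-5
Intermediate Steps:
X(V, O) = 2 - 6*V
1/(48160 + n(X(18, 18), -267)) = 1/(48160 - 267) = 1/47893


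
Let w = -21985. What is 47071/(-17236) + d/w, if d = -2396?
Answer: -993558479/378933460 ≈ -2.6220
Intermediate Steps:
47071/(-17236) + d/w = 47071/(-17236) - 2396/(-21985) = 47071*(-1/17236) - 2396*(-1/21985) = -47071/17236 + 2396/21985 = -993558479/378933460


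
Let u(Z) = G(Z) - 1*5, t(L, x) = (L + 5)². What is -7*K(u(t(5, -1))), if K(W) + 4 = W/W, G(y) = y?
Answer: 21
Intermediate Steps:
t(L, x) = (5 + L)²
u(Z) = -5 + Z (u(Z) = Z - 1*5 = Z - 5 = -5 + Z)
K(W) = -3 (K(W) = -4 + W/W = -4 + 1 = -3)
-7*K(u(t(5, -1))) = -7*(-3) = 21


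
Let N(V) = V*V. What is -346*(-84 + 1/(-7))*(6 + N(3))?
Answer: 3056910/7 ≈ 4.3670e+5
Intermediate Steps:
N(V) = V²
-346*(-84 + 1/(-7))*(6 + N(3)) = -346*(-84 + 1/(-7))*(6 + 3²) = -346*(-84 - ⅐)*(6 + 9) = -(-203794)*15/7 = -346*(-8835/7) = 3056910/7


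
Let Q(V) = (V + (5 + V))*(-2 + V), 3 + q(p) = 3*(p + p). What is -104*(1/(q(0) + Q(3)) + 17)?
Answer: -1781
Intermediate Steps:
q(p) = -3 + 6*p (q(p) = -3 + 3*(p + p) = -3 + 3*(2*p) = -3 + 6*p)
Q(V) = (-2 + V)*(5 + 2*V) (Q(V) = (5 + 2*V)*(-2 + V) = (-2 + V)*(5 + 2*V))
-104*(1/(q(0) + Q(3)) + 17) = -104*(1/((-3 + 6*0) + (-10 + 3 + 2*3**2)) + 17) = -104*(1/((-3 + 0) + (-10 + 3 + 2*9)) + 17) = -104*(1/(-3 + (-10 + 3 + 18)) + 17) = -104*(1/(-3 + 11) + 17) = -104*(1/8 + 17) = -104*137/8 = -1781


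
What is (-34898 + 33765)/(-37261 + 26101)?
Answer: 1133/11160 ≈ 0.10152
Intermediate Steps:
(-34898 + 33765)/(-37261 + 26101) = -1133/(-11160) = -1133*(-1/11160) = 1133/11160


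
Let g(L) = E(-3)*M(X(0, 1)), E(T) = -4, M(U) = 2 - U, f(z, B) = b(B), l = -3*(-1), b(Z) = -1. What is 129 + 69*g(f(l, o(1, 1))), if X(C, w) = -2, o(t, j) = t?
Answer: -975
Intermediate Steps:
l = 3
f(z, B) = -1
g(L) = -16 (g(L) = -4*(2 - 1*(-2)) = -4*(2 + 2) = -4*4 = -16)
129 + 69*g(f(l, o(1, 1))) = 129 + 69*(-16) = 129 - 1104 = -975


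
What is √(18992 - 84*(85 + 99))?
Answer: 4*√221 ≈ 59.464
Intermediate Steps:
√(18992 - 84*(85 + 99)) = √(18992 - 84*184) = √(18992 - 15456) = √3536 = 4*√221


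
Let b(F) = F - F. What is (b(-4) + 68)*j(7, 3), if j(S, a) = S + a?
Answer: 680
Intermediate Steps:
b(F) = 0
(b(-4) + 68)*j(7, 3) = (0 + 68)*(7 + 3) = 68*10 = 680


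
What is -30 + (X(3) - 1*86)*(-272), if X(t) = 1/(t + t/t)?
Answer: 23294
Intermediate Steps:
X(t) = 1/(1 + t) (X(t) = 1/(t + 1) = 1/(1 + t))
-30 + (X(3) - 1*86)*(-272) = -30 + (1/(1 + 3) - 1*86)*(-272) = -30 + (1/4 - 86)*(-272) = -30 + (¼ - 86)*(-272) = -30 - 343/4*(-272) = -30 + 23324 = 23294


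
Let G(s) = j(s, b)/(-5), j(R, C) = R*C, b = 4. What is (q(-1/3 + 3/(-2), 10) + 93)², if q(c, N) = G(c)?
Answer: 2007889/225 ≈ 8924.0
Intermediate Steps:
j(R, C) = C*R
G(s) = -4*s/5 (G(s) = (4*s)/(-5) = (4*s)*(-⅕) = -4*s/5)
q(c, N) = -4*c/5
(q(-1/3 + 3/(-2), 10) + 93)² = (-4*(-1/3 + 3/(-2))/5 + 93)² = (-4*(-1*⅓ + 3*(-½))/5 + 93)² = (-4*(-⅓ - 3/2)/5 + 93)² = (-⅘*(-11/6) + 93)² = (22/15 + 93)² = (1417/15)² = 2007889/225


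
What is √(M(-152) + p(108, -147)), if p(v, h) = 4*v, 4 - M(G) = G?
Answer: 14*√3 ≈ 24.249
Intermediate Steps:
M(G) = 4 - G
√(M(-152) + p(108, -147)) = √((4 - 1*(-152)) + 4*108) = √((4 + 152) + 432) = √(156 + 432) = √588 = 14*√3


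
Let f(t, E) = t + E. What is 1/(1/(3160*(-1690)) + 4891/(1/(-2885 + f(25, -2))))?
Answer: -5340400/74755143496801 ≈ -7.1439e-8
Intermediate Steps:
f(t, E) = E + t
1/(1/(3160*(-1690)) + 4891/(1/(-2885 + f(25, -2)))) = 1/(1/(3160*(-1690)) + 4891/(1/(-2885 + (-2 + 25)))) = 1/((1/3160)*(-1/1690) + 4891/(1/(-2885 + 23))) = 1/(-1/5340400 + 4891/(1/(-2862))) = 1/(-1/5340400 + 4891/(-1/2862)) = 1/(-1/5340400 + 4891*(-2862)) = 1/(-1/5340400 - 13998042) = 1/(-74755143496801/5340400) = -5340400/74755143496801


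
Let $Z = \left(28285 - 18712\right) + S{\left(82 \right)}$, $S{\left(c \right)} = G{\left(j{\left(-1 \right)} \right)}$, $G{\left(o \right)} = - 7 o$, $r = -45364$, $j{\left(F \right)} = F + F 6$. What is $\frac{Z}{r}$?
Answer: $- \frac{4811}{22682} \approx -0.21211$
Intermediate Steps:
$j{\left(F \right)} = 7 F$ ($j{\left(F \right)} = F + 6 F = 7 F$)
$S{\left(c \right)} = 49$ ($S{\left(c \right)} = - 7 \cdot 7 \left(-1\right) = \left(-7\right) \left(-7\right) = 49$)
$Z = 9622$ ($Z = \left(28285 - 18712\right) + 49 = 9573 + 49 = 9622$)
$\frac{Z}{r} = \frac{9622}{-45364} = 9622 \left(- \frac{1}{45364}\right) = - \frac{4811}{22682}$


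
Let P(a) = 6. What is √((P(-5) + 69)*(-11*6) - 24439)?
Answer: I*√29389 ≈ 171.43*I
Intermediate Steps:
√((P(-5) + 69)*(-11*6) - 24439) = √((6 + 69)*(-11*6) - 24439) = √(75*(-66) - 24439) = √(-4950 - 24439) = √(-29389) = I*√29389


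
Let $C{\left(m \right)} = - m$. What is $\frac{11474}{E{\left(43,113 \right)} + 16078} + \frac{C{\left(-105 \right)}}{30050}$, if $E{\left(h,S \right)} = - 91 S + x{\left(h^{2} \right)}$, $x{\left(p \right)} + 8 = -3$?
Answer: $\frac{17270051}{8690460} \approx 1.9872$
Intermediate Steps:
$x{\left(p \right)} = -11$ ($x{\left(p \right)} = -8 - 3 = -11$)
$E{\left(h,S \right)} = -11 - 91 S$ ($E{\left(h,S \right)} = - 91 S - 11 = -11 - 91 S$)
$\frac{11474}{E{\left(43,113 \right)} + 16078} + \frac{C{\left(-105 \right)}}{30050} = \frac{11474}{\left(-11 - 10283\right) + 16078} + \frac{\left(-1\right) \left(-105\right)}{30050} = \frac{11474}{\left(-11 - 10283\right) + 16078} + 105 \cdot \frac{1}{30050} = \frac{11474}{-10294 + 16078} + \frac{21}{6010} = \frac{11474}{5784} + \frac{21}{6010} = 11474 \cdot \frac{1}{5784} + \frac{21}{6010} = \frac{5737}{2892} + \frac{21}{6010} = \frac{17270051}{8690460}$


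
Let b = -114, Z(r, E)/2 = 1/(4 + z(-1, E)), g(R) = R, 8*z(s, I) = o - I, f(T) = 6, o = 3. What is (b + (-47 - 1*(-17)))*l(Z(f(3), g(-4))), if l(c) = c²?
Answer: -4096/169 ≈ -24.237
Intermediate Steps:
z(s, I) = 3/8 - I/8 (z(s, I) = (3 - I)/8 = 3/8 - I/8)
Z(r, E) = 2/(35/8 - E/8) (Z(r, E) = 2/(4 + (3/8 - E/8)) = 2/(35/8 - E/8))
(b + (-47 - 1*(-17)))*l(Z(f(3), g(-4))) = (-114 + (-47 - 1*(-17)))*(-16/(-35 - 4))² = (-114 + (-47 + 17))*(-16/(-39))² = (-114 - 30)*(-16*(-1/39))² = -144*(16/39)² = -144*256/1521 = -4096/169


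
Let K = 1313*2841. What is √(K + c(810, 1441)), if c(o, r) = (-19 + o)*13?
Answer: 2*√935129 ≈ 1934.0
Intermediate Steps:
c(o, r) = -247 + 13*o
K = 3730233
√(K + c(810, 1441)) = √(3730233 + (-247 + 13*810)) = √(3730233 + (-247 + 10530)) = √(3730233 + 10283) = √3740516 = 2*√935129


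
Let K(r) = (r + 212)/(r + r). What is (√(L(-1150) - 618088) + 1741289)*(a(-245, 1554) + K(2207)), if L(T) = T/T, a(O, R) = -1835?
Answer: -14099688922319/4414 - 8097271*I*√618087/4414 ≈ -3.1943e+9 - 1.4422e+6*I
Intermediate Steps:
K(r) = (212 + r)/(2*r) (K(r) = (212 + r)/((2*r)) = (212 + r)*(1/(2*r)) = (212 + r)/(2*r))
L(T) = 1
(√(L(-1150) - 618088) + 1741289)*(a(-245, 1554) + K(2207)) = (√(1 - 618088) + 1741289)*(-1835 + (½)*(212 + 2207)/2207) = (√(-618087) + 1741289)*(-1835 + (½)*(1/2207)*2419) = (I*√618087 + 1741289)*(-1835 + 2419/4414) = (1741289 + I*√618087)*(-8097271/4414) = -14099688922319/4414 - 8097271*I*√618087/4414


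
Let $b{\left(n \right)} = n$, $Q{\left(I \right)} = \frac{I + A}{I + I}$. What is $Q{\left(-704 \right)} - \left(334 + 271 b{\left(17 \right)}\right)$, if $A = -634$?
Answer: $- \frac{3477795}{704} \approx -4940.0$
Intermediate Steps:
$Q{\left(I \right)} = \frac{-634 + I}{2 I}$ ($Q{\left(I \right)} = \frac{I - 634}{I + I} = \frac{-634 + I}{2 I}$)
$Q{\left(-704 \right)} - \left(334 + 271 b{\left(17 \right)}\right) = \frac{-634 - 704}{2 \left(-704\right)} - 4941 = \frac{1}{2} \left(- \frac{1}{704}\right) \left(-1338\right) - 4941 = \frac{669}{704} - 4941 = - \frac{3477795}{704}$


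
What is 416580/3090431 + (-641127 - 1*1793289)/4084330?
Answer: -2910972240948/6311170023115 ≈ -0.46124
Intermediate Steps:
416580/3090431 + (-641127 - 1*1793289)/4084330 = 416580*(1/3090431) + (-641127 - 1793289)*(1/4084330) = 416580/3090431 - 2434416*1/4084330 = 416580/3090431 - 1217208/2042165 = -2910972240948/6311170023115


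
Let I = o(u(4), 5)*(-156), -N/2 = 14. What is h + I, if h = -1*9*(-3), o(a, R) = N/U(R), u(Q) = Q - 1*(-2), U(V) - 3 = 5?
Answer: 573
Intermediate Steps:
N = -28 (N = -2*14 = -28)
U(V) = 8 (U(V) = 3 + 5 = 8)
u(Q) = 2 + Q (u(Q) = Q + 2 = 2 + Q)
o(a, R) = -7/2 (o(a, R) = -28/8 = -28*⅛ = -7/2)
I = 546 (I = -7/2*(-156) = 546)
h = 27 (h = -9*(-3) = 27)
h + I = 27 + 546 = 573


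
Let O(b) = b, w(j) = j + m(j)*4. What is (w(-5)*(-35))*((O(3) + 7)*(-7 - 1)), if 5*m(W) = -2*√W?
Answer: -14000 - 4480*I*√5 ≈ -14000.0 - 10018.0*I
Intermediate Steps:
m(W) = -2*√W/5 (m(W) = (-2*√W)/5 = -2*√W/5)
w(j) = j - 8*√j/5 (w(j) = j - 2*√j/5*4 = j - 8*√j/5)
(w(-5)*(-35))*((O(3) + 7)*(-7 - 1)) = ((-5 - 8*I*√5/5)*(-35))*((3 + 7)*(-7 - 1)) = ((-5 - 8*I*√5/5)*(-35))*(10*(-8)) = ((-5 - 8*I*√5/5)*(-35))*(-80) = (175 + 56*I*√5)*(-80) = -14000 - 4480*I*√5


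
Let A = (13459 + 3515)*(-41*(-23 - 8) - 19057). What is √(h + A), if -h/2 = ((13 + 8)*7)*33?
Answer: 3*I*√33545474 ≈ 17376.0*I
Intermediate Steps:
A = -301899564 (A = 16974*(-41*(-31) - 19057) = 16974*(1271 - 19057) = 16974*(-17786) = -301899564)
h = -9702 (h = -2*(13 + 8)*7*33 = -2*21*7*33 = -294*33 = -2*4851 = -9702)
√(h + A) = √(-9702 - 301899564) = √(-301909266) = 3*I*√33545474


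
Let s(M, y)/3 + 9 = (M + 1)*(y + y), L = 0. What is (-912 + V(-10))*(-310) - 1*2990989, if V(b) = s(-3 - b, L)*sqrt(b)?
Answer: -2708269 + 8370*I*sqrt(10) ≈ -2.7083e+6 + 26468.0*I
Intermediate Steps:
s(M, y) = -27 + 6*y*(1 + M) (s(M, y) = -27 + 3*((M + 1)*(y + y)) = -27 + 3*((1 + M)*(2*y)) = -27 + 3*(2*y*(1 + M)) = -27 + 6*y*(1 + M))
V(b) = -27*sqrt(b) (V(b) = (-27 + 6*0 + 6*(-3 - b)*0)*sqrt(b) = (-27 + 0 + 0)*sqrt(b) = -27*sqrt(b))
(-912 + V(-10))*(-310) - 1*2990989 = (-912 - 27*I*sqrt(10))*(-310) - 1*2990989 = (-912 - 27*I*sqrt(10))*(-310) - 2990989 = (282720 + 8370*I*sqrt(10)) - 2990989 = -2708269 + 8370*I*sqrt(10)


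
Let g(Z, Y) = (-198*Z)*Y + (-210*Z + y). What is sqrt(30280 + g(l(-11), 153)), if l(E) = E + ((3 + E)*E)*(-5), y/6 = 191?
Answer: sqrt(13788730) ≈ 3713.3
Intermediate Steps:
y = 1146 (y = 6*191 = 1146)
l(E) = E - 5*E*(3 + E) (l(E) = E + (E*(3 + E))*(-5) = E - 5*E*(3 + E))
g(Z, Y) = 1146 - 210*Z - 198*Y*Z (g(Z, Y) = (-198*Z)*Y + (-210*Z + 1146) = -198*Y*Z + (1146 - 210*Z) = 1146 - 210*Z - 198*Y*Z)
sqrt(30280 + g(l(-11), 153)) = sqrt(30280 + (1146 - (-210)*(-11)*(14 + 5*(-11)) - 198*153*(-1*(-11)*(14 + 5*(-11))))) = sqrt(30280 + (1146 - (-210)*(-11)*(14 - 55) - 198*153*(-1*(-11)*(14 - 55)))) = sqrt(30280 + (1146 - (-210)*(-11)*(-41) - 198*153*(-1*(-11)*(-41)))) = sqrt(30280 + (1146 - 210*(-451) - 198*153*(-451))) = sqrt(30280 + (1146 + 94710 + 13662594)) = sqrt(30280 + 13758450) = sqrt(13788730)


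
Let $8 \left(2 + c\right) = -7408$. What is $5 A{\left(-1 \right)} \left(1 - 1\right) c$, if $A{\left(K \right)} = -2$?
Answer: $0$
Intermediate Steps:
$c = -928$ ($c = -2 + \frac{1}{8} \left(-7408\right) = -2 - 926 = -928$)
$5 A{\left(-1 \right)} \left(1 - 1\right) c = 5 \left(-2\right) \left(1 - 1\right) \left(-928\right) = - 10 \left(1 - 1\right) \left(-928\right) = \left(-10\right) 0 \left(-928\right) = 0 \left(-928\right) = 0$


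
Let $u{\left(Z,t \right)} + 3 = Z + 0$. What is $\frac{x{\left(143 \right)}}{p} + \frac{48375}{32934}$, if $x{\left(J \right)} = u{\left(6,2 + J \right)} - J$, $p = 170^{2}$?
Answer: $\frac{23223779}{15863210} \approx 1.464$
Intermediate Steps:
$p = 28900$
$u{\left(Z,t \right)} = -3 + Z$ ($u{\left(Z,t \right)} = -3 + \left(Z + 0\right) = -3 + Z$)
$x{\left(J \right)} = 3 - J$ ($x{\left(J \right)} = \left(-3 + 6\right) - J = 3 - J$)
$\frac{x{\left(143 \right)}}{p} + \frac{48375}{32934} = \frac{3 - 143}{28900} + \frac{48375}{32934} = \left(3 - 143\right) \frac{1}{28900} + 48375 \cdot \frac{1}{32934} = \left(-140\right) \frac{1}{28900} + \frac{16125}{10978} = - \frac{7}{1445} + \frac{16125}{10978} = \frac{23223779}{15863210}$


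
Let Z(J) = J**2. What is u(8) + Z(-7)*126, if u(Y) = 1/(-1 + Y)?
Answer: 43219/7 ≈ 6174.1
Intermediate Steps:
u(8) + Z(-7)*126 = 1/(-1 + 8) + (-7)**2*126 = 1/7 + 49*126 = 1/7 + 6174 = 43219/7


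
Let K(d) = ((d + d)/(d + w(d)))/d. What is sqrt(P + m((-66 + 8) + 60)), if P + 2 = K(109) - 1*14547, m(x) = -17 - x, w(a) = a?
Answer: I*sqrt(173082299)/109 ≈ 120.7*I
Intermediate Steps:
K(d) = 1/d (K(d) = ((d + d)/(d + d))/d = ((2*d)/((2*d)))/d = ((2*d)*(1/(2*d)))/d = 1/d)
P = -1585840/109 (P = -2 + (1/109 - 1*14547) = -2 + (1/109 - 14547) = -2 - 1585622/109 = -1585840/109 ≈ -14549.)
sqrt(P + m((-66 + 8) + 60)) = sqrt(-1585840/109 + (-17 - ((-66 + 8) + 60))) = sqrt(-1585840/109 + (-17 - (-58 + 60))) = sqrt(-1585840/109 + (-17 - 1*2)) = sqrt(-1585840/109 + (-17 - 2)) = sqrt(-1585840/109 - 19) = sqrt(-1587911/109) = I*sqrt(173082299)/109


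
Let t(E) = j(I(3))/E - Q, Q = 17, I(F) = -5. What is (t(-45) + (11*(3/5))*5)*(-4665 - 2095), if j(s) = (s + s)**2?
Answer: -838240/9 ≈ -93138.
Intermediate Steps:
j(s) = 4*s**2 (j(s) = (2*s)**2 = 4*s**2)
t(E) = -17 + 100/E (t(E) = (4*(-5)**2)/E - 1*17 = (4*25)/E - 17 = 100/E - 17 = -17 + 100/E)
(t(-45) + (11*(3/5))*5)*(-4665 - 2095) = ((-17 + 100/(-45)) + (11*(3/5))*5)*(-4665 - 2095) = ((-17 + 100*(-1/45)) + (11*(3*(1/5)))*5)*(-6760) = ((-17 - 20/9) + (11*(3/5))*5)*(-6760) = (-173/9 + (33/5)*5)*(-6760) = (-173/9 + 33)*(-6760) = (124/9)*(-6760) = -838240/9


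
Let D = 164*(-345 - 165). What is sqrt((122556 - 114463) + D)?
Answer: I*sqrt(75547) ≈ 274.86*I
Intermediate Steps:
D = -83640 (D = 164*(-510) = -83640)
sqrt((122556 - 114463) + D) = sqrt((122556 - 114463) - 83640) = sqrt(8093 - 83640) = sqrt(-75547) = I*sqrt(75547)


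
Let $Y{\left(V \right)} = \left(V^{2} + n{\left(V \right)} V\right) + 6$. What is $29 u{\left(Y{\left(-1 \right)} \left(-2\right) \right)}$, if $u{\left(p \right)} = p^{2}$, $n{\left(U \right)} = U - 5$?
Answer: $19604$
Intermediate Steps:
$n{\left(U \right)} = -5 + U$
$Y{\left(V \right)} = 6 + V^{2} + V \left(-5 + V\right)$ ($Y{\left(V \right)} = \left(V^{2} + \left(-5 + V\right) V\right) + 6 = \left(V^{2} + V \left(-5 + V\right)\right) + 6 = 6 + V^{2} + V \left(-5 + V\right)$)
$29 u{\left(Y{\left(-1 \right)} \left(-2\right) \right)} = 29 \left(\left(6 + \left(-1\right)^{2} - \left(-5 - 1\right)\right) \left(-2\right)\right)^{2} = 29 \left(\left(6 + 1 - -6\right) \left(-2\right)\right)^{2} = 29 \left(\left(6 + 1 + 6\right) \left(-2\right)\right)^{2} = 29 \left(13 \left(-2\right)\right)^{2} = 29 \left(-26\right)^{2} = 29 \cdot 676 = 19604$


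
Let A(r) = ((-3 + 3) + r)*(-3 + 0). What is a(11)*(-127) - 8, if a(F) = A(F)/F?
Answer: 373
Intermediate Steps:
A(r) = -3*r (A(r) = (0 + r)*(-3) = r*(-3) = -3*r)
a(F) = -3 (a(F) = (-3*F)/F = -3)
a(11)*(-127) - 8 = -3*(-127) - 8 = 381 - 8 = 373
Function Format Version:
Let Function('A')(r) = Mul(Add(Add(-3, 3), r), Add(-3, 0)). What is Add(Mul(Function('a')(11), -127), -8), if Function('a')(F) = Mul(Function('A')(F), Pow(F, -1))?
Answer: 373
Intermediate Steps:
Function('A')(r) = Mul(-3, r) (Function('A')(r) = Mul(Add(0, r), -3) = Mul(r, -3) = Mul(-3, r))
Function('a')(F) = -3 (Function('a')(F) = Mul(Mul(-3, F), Pow(F, -1)) = -3)
Add(Mul(Function('a')(11), -127), -8) = Add(Mul(-3, -127), -8) = Add(381, -8) = 373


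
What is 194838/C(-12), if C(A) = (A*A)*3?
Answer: 32473/72 ≈ 451.01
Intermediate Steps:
C(A) = 3*A² (C(A) = A²*3 = 3*A²)
194838/C(-12) = 194838/((3*(-12)²)) = 194838/((3*144)) = 194838/432 = 194838*(1/432) = 32473/72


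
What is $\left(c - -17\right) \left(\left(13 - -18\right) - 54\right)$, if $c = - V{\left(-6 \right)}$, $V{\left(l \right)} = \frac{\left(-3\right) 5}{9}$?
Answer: $- \frac{1288}{3} \approx -429.33$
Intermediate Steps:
$V{\left(l \right)} = - \frac{5}{3}$ ($V{\left(l \right)} = \left(-15\right) \frac{1}{9} = - \frac{5}{3}$)
$c = \frac{5}{3}$ ($c = \left(-1\right) \left(- \frac{5}{3}\right) = \frac{5}{3} \approx 1.6667$)
$\left(c - -17\right) \left(\left(13 - -18\right) - 54\right) = \left(\frac{5}{3} - -17\right) \left(\left(13 - -18\right) - 54\right) = \left(\frac{5}{3} + 17\right) \left(\left(13 + 18\right) - 54\right) = \frac{56 \left(31 - 54\right)}{3} = \frac{56}{3} \left(-23\right) = - \frac{1288}{3}$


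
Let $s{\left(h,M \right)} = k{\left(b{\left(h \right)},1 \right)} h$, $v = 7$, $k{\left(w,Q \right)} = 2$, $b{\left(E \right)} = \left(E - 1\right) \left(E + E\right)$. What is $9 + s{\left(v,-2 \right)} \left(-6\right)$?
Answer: $-75$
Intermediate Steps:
$b{\left(E \right)} = 2 E \left(-1 + E\right)$ ($b{\left(E \right)} = \left(-1 + E\right) 2 E = 2 E \left(-1 + E\right)$)
$s{\left(h,M \right)} = 2 h$
$9 + s{\left(v,-2 \right)} \left(-6\right) = 9 + 2 \cdot 7 \left(-6\right) = 9 + 14 \left(-6\right) = 9 - 84 = -75$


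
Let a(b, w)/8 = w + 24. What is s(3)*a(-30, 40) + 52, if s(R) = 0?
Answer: 52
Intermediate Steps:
a(b, w) = 192 + 8*w (a(b, w) = 8*(w + 24) = 8*(24 + w) = 192 + 8*w)
s(3)*a(-30, 40) + 52 = 0*(192 + 8*40) + 52 = 0*(192 + 320) + 52 = 0*512 + 52 = 0 + 52 = 52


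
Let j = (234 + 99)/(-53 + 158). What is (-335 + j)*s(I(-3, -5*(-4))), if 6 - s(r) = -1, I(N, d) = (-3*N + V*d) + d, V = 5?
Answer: -11614/5 ≈ -2322.8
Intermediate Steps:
I(N, d) = -3*N + 6*d (I(N, d) = (-3*N + 5*d) + d = -3*N + 6*d)
s(r) = 7 (s(r) = 6 - 1*(-1) = 6 + 1 = 7)
j = 111/35 (j = 333/105 = 333*(1/105) = 111/35 ≈ 3.1714)
(-335 + j)*s(I(-3, -5*(-4))) = (-335 + 111/35)*7 = -11614/35*7 = -11614/5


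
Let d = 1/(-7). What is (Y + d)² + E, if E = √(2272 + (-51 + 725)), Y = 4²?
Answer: 12321/49 + √2946 ≈ 305.73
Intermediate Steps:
Y = 16
d = -⅐ ≈ -0.14286
E = √2946 (E = √(2272 + 674) = √2946 ≈ 54.277)
(Y + d)² + E = (16 - ⅐)² + √2946 = (111/7)² + √2946 = 12321/49 + √2946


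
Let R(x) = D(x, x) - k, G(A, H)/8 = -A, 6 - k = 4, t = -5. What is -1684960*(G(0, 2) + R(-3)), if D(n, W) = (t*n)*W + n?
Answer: 84248000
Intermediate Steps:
D(n, W) = n - 5*W*n (D(n, W) = (-5*n)*W + n = -5*W*n + n = n - 5*W*n)
k = 2 (k = 6 - 1*4 = 6 - 4 = 2)
G(A, H) = -8*A (G(A, H) = 8*(-A) = -8*A)
R(x) = -2 + x*(1 - 5*x) (R(x) = x*(1 - 5*x) - 1*2 = x*(1 - 5*x) - 2 = -2 + x*(1 - 5*x))
-1684960*(G(0, 2) + R(-3)) = -1684960*(-8*0 + (-2 - 3*(1 - 5*(-3)))) = -1684960*(0 + (-2 - 3*(1 + 15))) = -1684960*(0 + (-2 - 3*16)) = -1684960*(0 + (-2 - 48)) = -1684960*(0 - 50) = -1684960*(-50) = 84248000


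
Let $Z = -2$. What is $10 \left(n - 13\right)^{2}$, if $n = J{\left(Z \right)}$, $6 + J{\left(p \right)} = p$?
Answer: $4410$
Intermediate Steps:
$J{\left(p \right)} = -6 + p$
$n = -8$ ($n = -6 - 2 = -8$)
$10 \left(n - 13\right)^{2} = 10 \left(-8 - 13\right)^{2} = 10 \left(-21\right)^{2} = 10 \cdot 441 = 4410$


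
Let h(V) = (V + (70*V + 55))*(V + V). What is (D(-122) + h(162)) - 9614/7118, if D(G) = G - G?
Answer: 13326556805/3559 ≈ 3.7445e+6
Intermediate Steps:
D(G) = 0
h(V) = 2*V*(55 + 71*V) (h(V) = (V + (55 + 70*V))*(2*V) = (55 + 71*V)*(2*V) = 2*V*(55 + 71*V))
(D(-122) + h(162)) - 9614/7118 = (0 + 2*162*(55 + 71*162)) - 9614/7118 = (0 + 2*162*(55 + 11502)) - 9614*1/7118 = (0 + 2*162*11557) - 4807/3559 = (0 + 3744468) - 4807/3559 = 3744468 - 4807/3559 = 13326556805/3559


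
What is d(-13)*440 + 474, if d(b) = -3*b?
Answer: 17634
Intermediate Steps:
d(-13)*440 + 474 = -3*(-13)*440 + 474 = 39*440 + 474 = 17160 + 474 = 17634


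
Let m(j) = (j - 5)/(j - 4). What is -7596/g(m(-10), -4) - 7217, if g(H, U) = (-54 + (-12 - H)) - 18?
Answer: -2829701/397 ≈ -7127.7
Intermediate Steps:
m(j) = (-5 + j)/(-4 + j)
g(H, U) = -84 - H (g(H, U) = (-66 - H) - 18 = -84 - H)
-7596/g(m(-10), -4) - 7217 = -7596/(-84 - (-5 - 10)/(-4 - 10)) - 7217 = -7596/(-84 - (-15)/(-14)) - 7217 = -7596/(-84 - (-1)*(-15)/14) - 7217 = -7596/(-84 - 1*15/14) - 7217 = -7596/(-84 - 15/14) - 7217 = -7596/(-1191/14) - 7217 = -7596*(-14/1191) - 7217 = 35448/397 - 7217 = -2829701/397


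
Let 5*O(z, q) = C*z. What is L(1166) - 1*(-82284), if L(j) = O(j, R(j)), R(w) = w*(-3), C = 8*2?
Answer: 430076/5 ≈ 86015.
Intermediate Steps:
C = 16
R(w) = -3*w
O(z, q) = 16*z/5 (O(z, q) = (16*z)/5 = 16*z/5)
L(j) = 16*j/5
L(1166) - 1*(-82284) = (16/5)*1166 - 1*(-82284) = 18656/5 + 82284 = 430076/5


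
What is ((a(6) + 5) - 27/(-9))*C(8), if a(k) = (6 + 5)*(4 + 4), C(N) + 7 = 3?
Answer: -384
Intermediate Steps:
C(N) = -4 (C(N) = -7 + 3 = -4)
a(k) = 88 (a(k) = 11*8 = 88)
((a(6) + 5) - 27/(-9))*C(8) = ((88 + 5) - 27/(-9))*(-4) = (93 - 27*(-⅑))*(-4) = (93 + 3)*(-4) = 96*(-4) = -384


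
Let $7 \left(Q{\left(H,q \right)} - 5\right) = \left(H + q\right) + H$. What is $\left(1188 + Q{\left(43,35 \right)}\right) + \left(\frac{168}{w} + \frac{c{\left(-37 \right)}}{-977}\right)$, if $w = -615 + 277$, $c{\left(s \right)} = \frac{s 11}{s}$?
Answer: $\frac{1398249847}{1155791} \approx 1209.8$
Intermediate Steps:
$Q{\left(H,q \right)} = 5 + \frac{q}{7} + \frac{2 H}{7}$ ($Q{\left(H,q \right)} = 5 + \frac{\left(H + q\right) + H}{7} = 5 + \frac{q + 2 H}{7} = 5 + \left(\frac{q}{7} + \frac{2 H}{7}\right) = 5 + \frac{q}{7} + \frac{2 H}{7}$)
$c{\left(s \right)} = 11$ ($c{\left(s \right)} = \frac{11 s}{s} = 11$)
$w = -338$
$\left(1188 + Q{\left(43,35 \right)}\right) + \left(\frac{168}{w} + \frac{c{\left(-37 \right)}}{-977}\right) = \left(1188 + \left(5 + \frac{1}{7} \cdot 35 + \frac{2}{7} \cdot 43\right)\right) + \left(\frac{168}{-338} + \frac{11}{-977}\right) = \left(1188 + \left(5 + 5 + \frac{86}{7}\right)\right) + \left(168 \left(- \frac{1}{338}\right) + 11 \left(- \frac{1}{977}\right)\right) = \left(1188 + \frac{156}{7}\right) - \frac{83927}{165113} = \frac{8472}{7} - \frac{83927}{165113} = \frac{1398249847}{1155791}$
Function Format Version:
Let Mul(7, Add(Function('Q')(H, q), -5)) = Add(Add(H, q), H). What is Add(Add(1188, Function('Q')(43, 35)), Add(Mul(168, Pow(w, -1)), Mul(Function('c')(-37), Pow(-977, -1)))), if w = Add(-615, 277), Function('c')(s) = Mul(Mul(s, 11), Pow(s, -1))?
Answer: Rational(1398249847, 1155791) ≈ 1209.8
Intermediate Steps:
Function('Q')(H, q) = Add(5, Mul(Rational(1, 7), q), Mul(Rational(2, 7), H)) (Function('Q')(H, q) = Add(5, Mul(Rational(1, 7), Add(Add(H, q), H))) = Add(5, Mul(Rational(1, 7), Add(q, Mul(2, H)))) = Add(5, Add(Mul(Rational(1, 7), q), Mul(Rational(2, 7), H))) = Add(5, Mul(Rational(1, 7), q), Mul(Rational(2, 7), H)))
Function('c')(s) = 11 (Function('c')(s) = Mul(Mul(11, s), Pow(s, -1)) = 11)
w = -338
Add(Add(1188, Function('Q')(43, 35)), Add(Mul(168, Pow(w, -1)), Mul(Function('c')(-37), Pow(-977, -1)))) = Add(Add(1188, Add(5, Mul(Rational(1, 7), 35), Mul(Rational(2, 7), 43))), Add(Mul(168, Pow(-338, -1)), Mul(11, Pow(-977, -1)))) = Add(Add(1188, Add(5, 5, Rational(86, 7))), Add(Mul(168, Rational(-1, 338)), Mul(11, Rational(-1, 977)))) = Add(Add(1188, Rational(156, 7)), Add(Rational(-84, 169), Rational(-11, 977))) = Add(Rational(8472, 7), Rational(-83927, 165113)) = Rational(1398249847, 1155791)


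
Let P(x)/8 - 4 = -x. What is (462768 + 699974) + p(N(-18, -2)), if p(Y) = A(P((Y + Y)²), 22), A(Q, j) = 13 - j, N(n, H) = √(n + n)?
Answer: 1162733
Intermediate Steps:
N(n, H) = √2*√n (N(n, H) = √(2*n) = √2*√n)
P(x) = 32 - 8*x (P(x) = 32 + 8*(-x) = 32 - 8*x)
p(Y) = -9 (p(Y) = 13 - 1*22 = 13 - 22 = -9)
(462768 + 699974) + p(N(-18, -2)) = (462768 + 699974) - 9 = 1162742 - 9 = 1162733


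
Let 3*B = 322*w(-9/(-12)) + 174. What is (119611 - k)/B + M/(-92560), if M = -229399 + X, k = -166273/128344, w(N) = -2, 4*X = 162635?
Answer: -212571253576807/279168735040 ≈ -761.44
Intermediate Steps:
X = 162635/4 (X = (¼)*162635 = 162635/4 ≈ 40659.)
k = -166273/128344 (k = -166273*1/128344 = -166273/128344 ≈ -1.2955)
B = -470/3 (B = (322*(-2) + 174)/3 = (-644 + 174)/3 = (⅓)*(-470) = -470/3 ≈ -156.67)
M = -754961/4 (M = -229399 + 162635/4 = -754961/4 ≈ -1.8874e+5)
(119611 - k)/B + M/(-92560) = (119611 - 1*(-166273/128344))/(-470/3) - 754961/4/(-92560) = (119611 + 166273/128344)*(-3/470) - 754961/4*(-1/92560) = (15351520457/128344)*(-3/470) + 754961/370240 = -46054561371/60321680 + 754961/370240 = -212571253576807/279168735040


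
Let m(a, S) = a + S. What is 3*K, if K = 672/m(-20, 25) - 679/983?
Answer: 1971543/4915 ≈ 401.13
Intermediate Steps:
m(a, S) = S + a
K = 657181/4915 (K = 672/(25 - 20) - 679/983 = 672/5 - 679*1/983 = 672*(1/5) - 679/983 = 672/5 - 679/983 = 657181/4915 ≈ 133.71)
3*K = 3*(657181/4915) = 1971543/4915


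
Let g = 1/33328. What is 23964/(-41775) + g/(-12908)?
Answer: -3436420232037/5990504699200 ≈ -0.57364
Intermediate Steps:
g = 1/33328 ≈ 3.0005e-5
23964/(-41775) + g/(-12908) = 23964/(-41775) + (1/33328)/(-12908) = 23964*(-1/41775) + (1/33328)*(-1/12908) = -7988/13925 - 1/430197824 = -3436420232037/5990504699200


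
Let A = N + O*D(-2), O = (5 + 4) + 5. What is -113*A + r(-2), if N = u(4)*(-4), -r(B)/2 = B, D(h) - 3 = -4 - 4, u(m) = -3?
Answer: 6558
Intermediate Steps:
D(h) = -5 (D(h) = 3 + (-4 - 4) = 3 - 8 = -5)
r(B) = -2*B
N = 12 (N = -3*(-4) = 12)
O = 14 (O = 9 + 5 = 14)
A = -58 (A = 12 + 14*(-5) = 12 - 70 = -58)
-113*A + r(-2) = -113*(-58) - 2*(-2) = 6554 + 4 = 6558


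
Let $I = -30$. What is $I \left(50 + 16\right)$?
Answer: $-1980$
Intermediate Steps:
$I \left(50 + 16\right) = - 30 \left(50 + 16\right) = \left(-30\right) 66 = -1980$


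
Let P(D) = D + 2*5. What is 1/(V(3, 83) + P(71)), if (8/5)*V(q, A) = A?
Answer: 8/1063 ≈ 0.0075259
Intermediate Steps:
V(q, A) = 5*A/8
P(D) = 10 + D (P(D) = D + 10 = 10 + D)
1/(V(3, 83) + P(71)) = 1/((5/8)*83 + (10 + 71)) = 1/(415/8 + 81) = 1/(1063/8) = 8/1063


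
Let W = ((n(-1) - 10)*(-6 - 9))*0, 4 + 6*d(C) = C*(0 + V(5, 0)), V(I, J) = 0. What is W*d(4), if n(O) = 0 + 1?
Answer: 0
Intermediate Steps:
n(O) = 1
d(C) = -⅔ (d(C) = -⅔ + (C*(0 + 0))/6 = -⅔ + (C*0)/6 = -⅔ + (⅙)*0 = -⅔ + 0 = -⅔)
W = 0 (W = ((1 - 10)*(-6 - 9))*0 = -9*(-15)*0 = 135*0 = 0)
W*d(4) = 0*(-⅔) = 0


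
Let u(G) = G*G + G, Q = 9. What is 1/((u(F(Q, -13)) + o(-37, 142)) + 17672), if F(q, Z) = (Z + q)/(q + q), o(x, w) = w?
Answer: 81/1442920 ≈ 5.6136e-5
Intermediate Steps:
F(q, Z) = (Z + q)/(2*q) (F(q, Z) = (Z + q)/((2*q)) = (Z + q)*(1/(2*q)) = (Z + q)/(2*q))
u(G) = G + G² (u(G) = G² + G = G + G²)
1/((u(F(Q, -13)) + o(-37, 142)) + 17672) = 1/((((½)*(-13 + 9)/9)*(1 + (½)*(-13 + 9)/9) + 142) + 17672) = 1/((((½)*(⅑)*(-4))*(1 + (½)*(⅑)*(-4)) + 142) + 17672) = 1/((-2*(1 - 2/9)/9 + 142) + 17672) = 1/((-2/9*7/9 + 142) + 17672) = 1/((-14/81 + 142) + 17672) = 1/(11488/81 + 17672) = 1/(1442920/81) = 81/1442920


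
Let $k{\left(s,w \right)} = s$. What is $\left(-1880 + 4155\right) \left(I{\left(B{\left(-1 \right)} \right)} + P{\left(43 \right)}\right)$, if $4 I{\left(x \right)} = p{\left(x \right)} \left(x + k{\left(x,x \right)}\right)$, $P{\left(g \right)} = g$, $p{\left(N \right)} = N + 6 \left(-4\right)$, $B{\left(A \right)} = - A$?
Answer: $\frac{143325}{2} \approx 71663.0$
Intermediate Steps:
$p{\left(N \right)} = -24 + N$ ($p{\left(N \right)} = N - 24 = -24 + N$)
$I{\left(x \right)} = \frac{x \left(-24 + x\right)}{2}$ ($I{\left(x \right)} = \frac{\left(-24 + x\right) \left(x + x\right)}{4} = \frac{\left(-24 + x\right) 2 x}{4} = \frac{2 x \left(-24 + x\right)}{4} = \frac{x \left(-24 + x\right)}{2}$)
$\left(-1880 + 4155\right) \left(I{\left(B{\left(-1 \right)} \right)} + P{\left(43 \right)}\right) = \left(-1880 + 4155\right) \left(\frac{\left(-1\right) \left(-1\right) \left(-24 - -1\right)}{2} + 43\right) = 2275 \left(\frac{1}{2} \cdot 1 \left(-24 + 1\right) + 43\right) = 2275 \left(\frac{1}{2} \cdot 1 \left(-23\right) + 43\right) = 2275 \left(- \frac{23}{2} + 43\right) = 2275 \cdot \frac{63}{2} = \frac{143325}{2}$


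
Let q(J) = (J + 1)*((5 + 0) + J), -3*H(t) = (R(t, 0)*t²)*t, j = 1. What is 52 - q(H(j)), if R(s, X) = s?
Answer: 440/9 ≈ 48.889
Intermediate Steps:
H(t) = -t⁴/3 (H(t) = -t*t²*t/3 = -t³*t/3 = -t⁴/3)
q(J) = (1 + J)*(5 + J)
52 - q(H(j)) = 52 - (5 + (-⅓*1⁴)² + 6*(-⅓*1⁴)) = 52 - (5 + (-⅓*1)² + 6*(-⅓*1)) = 52 - (5 + (-⅓)² + 6*(-⅓)) = 52 - (5 + ⅑ - 2) = 52 - 1*28/9 = 52 - 28/9 = 440/9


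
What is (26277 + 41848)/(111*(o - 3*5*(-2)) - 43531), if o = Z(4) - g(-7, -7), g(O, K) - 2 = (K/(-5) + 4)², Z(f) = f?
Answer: -1703125/1080394 ≈ -1.5764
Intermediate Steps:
g(O, K) = 2 + (4 - K/5)² (g(O, K) = 2 + (K/(-5) + 4)² = 2 + (K*(-⅕) + 4)² = 2 + (-K/5 + 4)² = 2 + (4 - K/5)²)
o = -679/25 (o = 4 - (2 + (-20 - 7)²/25) = 4 - (2 + (1/25)*(-27)²) = 4 - (2 + (1/25)*729) = 4 - (2 + 729/25) = 4 - 1*779/25 = 4 - 779/25 = -679/25 ≈ -27.160)
(26277 + 41848)/(111*(o - 3*5*(-2)) - 43531) = (26277 + 41848)/(111*(-679/25 - 3*5*(-2)) - 43531) = 68125/(111*(-679/25 - 15*(-2)) - 43531) = 68125/(111*(-679/25 + 30) - 43531) = 68125/(111*(71/25) - 43531) = 68125/(7881/25 - 43531) = 68125/(-1080394/25) = 68125*(-25/1080394) = -1703125/1080394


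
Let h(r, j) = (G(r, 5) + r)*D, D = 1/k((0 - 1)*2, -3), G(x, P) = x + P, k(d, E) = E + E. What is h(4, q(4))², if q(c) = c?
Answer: 169/36 ≈ 4.6944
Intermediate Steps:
k(d, E) = 2*E
G(x, P) = P + x
D = -⅙ (D = 1/(2*(-3)) = 1/(-6) = -⅙ ≈ -0.16667)
h(r, j) = -⅚ - r/3 (h(r, j) = ((5 + r) + r)*(-⅙) = (5 + 2*r)*(-⅙) = -⅚ - r/3)
h(4, q(4))² = (-⅚ - ⅓*4)² = (-⅚ - 4/3)² = (-13/6)² = 169/36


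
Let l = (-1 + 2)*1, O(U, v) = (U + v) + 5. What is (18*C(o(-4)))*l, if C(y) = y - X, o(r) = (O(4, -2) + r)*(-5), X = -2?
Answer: -234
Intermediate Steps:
O(U, v) = 5 + U + v
o(r) = -35 - 5*r (o(r) = ((5 + 4 - 2) + r)*(-5) = (7 + r)*(-5) = -35 - 5*r)
C(y) = 2 + y (C(y) = y - 1*(-2) = y + 2 = 2 + y)
l = 1 (l = 1*1 = 1)
(18*C(o(-4)))*l = (18*(2 + (-35 - 5*(-4))))*1 = (18*(2 + (-35 + 20)))*1 = (18*(2 - 15))*1 = (18*(-13))*1 = -234*1 = -234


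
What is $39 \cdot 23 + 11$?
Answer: $908$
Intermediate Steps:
$39 \cdot 23 + 11 = 897 + 11 = 908$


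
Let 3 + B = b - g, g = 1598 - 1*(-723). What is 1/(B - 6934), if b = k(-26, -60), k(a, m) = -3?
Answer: -1/9261 ≈ -0.00010798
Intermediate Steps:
b = -3
g = 2321 (g = 1598 + 723 = 2321)
B = -2327 (B = -3 + (-3 - 1*2321) = -3 + (-3 - 2321) = -3 - 2324 = -2327)
1/(B - 6934) = 1/(-2327 - 6934) = 1/(-9261) = -1/9261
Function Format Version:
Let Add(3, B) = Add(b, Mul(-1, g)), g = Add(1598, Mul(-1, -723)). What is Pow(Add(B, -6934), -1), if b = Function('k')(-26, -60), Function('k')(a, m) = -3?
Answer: Rational(-1, 9261) ≈ -0.00010798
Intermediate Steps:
b = -3
g = 2321 (g = Add(1598, 723) = 2321)
B = -2327 (B = Add(-3, Add(-3, Mul(-1, 2321))) = Add(-3, Add(-3, -2321)) = Add(-3, -2324) = -2327)
Pow(Add(B, -6934), -1) = Pow(Add(-2327, -6934), -1) = Pow(-9261, -1) = Rational(-1, 9261)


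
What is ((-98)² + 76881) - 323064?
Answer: -236579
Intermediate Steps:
((-98)² + 76881) - 323064 = (9604 + 76881) - 323064 = 86485 - 323064 = -236579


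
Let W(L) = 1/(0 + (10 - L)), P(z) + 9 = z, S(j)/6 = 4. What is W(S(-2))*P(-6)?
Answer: 15/14 ≈ 1.0714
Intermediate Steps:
S(j) = 24 (S(j) = 6*4 = 24)
P(z) = -9 + z
W(L) = 1/(10 - L)
W(S(-2))*P(-6) = (-1/(-10 + 24))*(-9 - 6) = -1/14*(-15) = 15/14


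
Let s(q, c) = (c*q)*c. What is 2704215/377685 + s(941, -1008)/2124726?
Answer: 4076183022017/8916412659 ≈ 457.16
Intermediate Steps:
s(q, c) = q*c²
2704215/377685 + s(941, -1008)/2124726 = 2704215/377685 + (941*(-1008)²)/2124726 = 2704215*(1/377685) + (941*1016064)*(1/2124726) = 180281/25179 + 956116224*(1/2124726) = 180281/25179 + 159352704/354121 = 4076183022017/8916412659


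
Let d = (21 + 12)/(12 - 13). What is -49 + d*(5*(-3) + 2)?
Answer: 380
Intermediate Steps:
d = -33 (d = 33/(-1) = 33*(-1) = -33)
-49 + d*(5*(-3) + 2) = -49 - 33*(5*(-3) + 2) = -49 - 33*(-15 + 2) = -49 - 33*(-13) = -49 + 429 = 380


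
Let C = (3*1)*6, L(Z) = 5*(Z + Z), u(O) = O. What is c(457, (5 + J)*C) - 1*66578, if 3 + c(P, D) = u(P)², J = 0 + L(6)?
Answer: 142268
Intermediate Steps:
L(Z) = 10*Z (L(Z) = 5*(2*Z) = 10*Z)
C = 18 (C = 3*6 = 18)
J = 60 (J = 0 + 10*6 = 0 + 60 = 60)
c(P, D) = -3 + P²
c(457, (5 + J)*C) - 1*66578 = (-3 + 457²) - 1*66578 = (-3 + 208849) - 66578 = 208846 - 66578 = 142268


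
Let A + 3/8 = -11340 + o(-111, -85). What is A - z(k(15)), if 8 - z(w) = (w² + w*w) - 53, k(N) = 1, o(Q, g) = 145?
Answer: -90035/8 ≈ -11254.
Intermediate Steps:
z(w) = 61 - 2*w² (z(w) = 8 - ((w² + w*w) - 53) = 8 - ((w² + w²) - 53) = 8 - (2*w² - 53) = 8 - (-53 + 2*w²) = 8 + (53 - 2*w²) = 61 - 2*w²)
A = -89563/8 (A = -3/8 + (-11340 + 145) = -3/8 - 11195 = -89563/8 ≈ -11195.)
A - z(k(15)) = -89563/8 - (61 - 2*1²) = -89563/8 - (61 - 2*1) = -89563/8 - (61 - 2) = -89563/8 - 1*59 = -89563/8 - 59 = -90035/8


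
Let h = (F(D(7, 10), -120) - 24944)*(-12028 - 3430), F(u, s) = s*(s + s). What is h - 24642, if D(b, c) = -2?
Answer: -59630690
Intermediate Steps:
F(u, s) = 2*s² (F(u, s) = s*(2*s) = 2*s²)
h = -59606048 (h = (2*(-120)² - 24944)*(-12028 - 3430) = (2*14400 - 24944)*(-15458) = (28800 - 24944)*(-15458) = 3856*(-15458) = -59606048)
h - 24642 = -59606048 - 24642 = -59630690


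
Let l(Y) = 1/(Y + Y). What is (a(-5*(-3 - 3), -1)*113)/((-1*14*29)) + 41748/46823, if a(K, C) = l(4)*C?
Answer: 20126929/21725872 ≈ 0.92640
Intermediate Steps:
l(Y) = 1/(2*Y)
a(K, C) = C/8 (a(K, C) = ((½)/4)*C = ((½)*(¼))*C = C/8)
(a(-5*(-3 - 3), -1)*113)/((-1*14*29)) + 41748/46823 = (((⅛)*(-1))*113)/((-1*14*29)) + 41748/46823 = (-⅛*113)/((-14*29)) + 41748*(1/46823) = -113/8/(-406) + 5964/6689 = -113/8*(-1/406) + 5964/6689 = 113/3248 + 5964/6689 = 20126929/21725872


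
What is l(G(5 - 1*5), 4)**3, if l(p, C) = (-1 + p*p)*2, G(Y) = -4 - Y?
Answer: 27000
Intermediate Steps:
l(p, C) = -2 + 2*p**2 (l(p, C) = (-1 + p**2)*2 = -2 + 2*p**2)
l(G(5 - 1*5), 4)**3 = (-2 + 2*(-4 - (5 - 1*5))**2)**3 = (-2 + 2*(-4 - (5 - 5))**2)**3 = (-2 + 2*(-4 - 1*0)**2)**3 = (-2 + 2*(-4 + 0)**2)**3 = (-2 + 2*(-4)**2)**3 = (-2 + 2*16)**3 = (-2 + 32)**3 = 30**3 = 27000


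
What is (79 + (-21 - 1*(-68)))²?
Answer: 15876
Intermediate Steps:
(79 + (-21 - 1*(-68)))² = (79 + (-21 + 68))² = (79 + 47)² = 126² = 15876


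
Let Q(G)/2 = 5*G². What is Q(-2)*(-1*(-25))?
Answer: 1000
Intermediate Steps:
Q(G) = 10*G² (Q(G) = 2*(5*G²) = 10*G²)
Q(-2)*(-1*(-25)) = (10*(-2)²)*(-1*(-25)) = (10*4)*25 = 40*25 = 1000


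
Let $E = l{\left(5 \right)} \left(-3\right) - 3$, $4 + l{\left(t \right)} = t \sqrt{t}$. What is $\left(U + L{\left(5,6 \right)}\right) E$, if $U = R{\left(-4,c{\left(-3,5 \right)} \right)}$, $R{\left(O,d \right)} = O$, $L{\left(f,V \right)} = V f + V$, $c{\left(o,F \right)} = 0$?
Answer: $288 - 480 \sqrt{5} \approx -785.31$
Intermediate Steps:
$L{\left(f,V \right)} = V + V f$
$U = -4$
$l{\left(t \right)} = -4 + t^{\frac{3}{2}}$ ($l{\left(t \right)} = -4 + t \sqrt{t} = -4 + t^{\frac{3}{2}}$)
$E = 9 - 15 \sqrt{5}$ ($E = \left(-4 + 5^{\frac{3}{2}}\right) \left(-3\right) - 3 = \left(-4 + 5 \sqrt{5}\right) \left(-3\right) - 3 = \left(12 - 15 \sqrt{5}\right) - 3 = 9 - 15 \sqrt{5} \approx -24.541$)
$\left(U + L{\left(5,6 \right)}\right) E = \left(-4 + 6 \left(1 + 5\right)\right) \left(9 - 15 \sqrt{5}\right) = \left(-4 + 6 \cdot 6\right) \left(9 - 15 \sqrt{5}\right) = \left(-4 + 36\right) \left(9 - 15 \sqrt{5}\right) = 32 \left(9 - 15 \sqrt{5}\right) = 288 - 480 \sqrt{5}$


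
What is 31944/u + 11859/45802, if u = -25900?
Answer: -288987747/296567950 ≈ -0.97444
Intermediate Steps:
31944/u + 11859/45802 = 31944/(-25900) + 11859/45802 = 31944*(-1/25900) + 11859*(1/45802) = -7986/6475 + 11859/45802 = -288987747/296567950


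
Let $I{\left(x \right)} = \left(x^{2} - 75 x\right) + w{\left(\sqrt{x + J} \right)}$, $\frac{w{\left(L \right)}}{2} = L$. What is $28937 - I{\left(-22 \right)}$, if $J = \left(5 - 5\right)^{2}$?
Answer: $26803 - 2 i \sqrt{22} \approx 26803.0 - 9.3808 i$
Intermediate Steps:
$J = 0$ ($J = 0^{2} = 0$)
$w{\left(L \right)} = 2 L$
$I{\left(x \right)} = x^{2} - 75 x + 2 \sqrt{x}$ ($I{\left(x \right)} = \left(x^{2} - 75 x\right) + 2 \sqrt{x + 0} = \left(x^{2} - 75 x\right) + 2 \sqrt{x} = x^{2} - 75 x + 2 \sqrt{x}$)
$28937 - I{\left(-22 \right)} = 28937 - \left(\left(-22\right)^{2} - -1650 + 2 \sqrt{-22}\right) = 28937 - \left(484 + 1650 + 2 i \sqrt{22}\right) = 28937 - \left(2134 + 2 i \sqrt{22}\right) = 26803 - 2 i \sqrt{22}$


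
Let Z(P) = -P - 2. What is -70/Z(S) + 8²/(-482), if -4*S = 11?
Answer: -67576/723 ≈ -93.466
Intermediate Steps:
S = -11/4 (S = -¼*11 = -11/4 ≈ -2.7500)
Z(P) = -2 - P
-70/Z(S) + 8²/(-482) = -70/(-2 - 1*(-11/4)) + 8²/(-482) = -70/(-2 + 11/4) + 64*(-1/482) = -70/¾ - 32/241 = -70*4/3 - 32/241 = -280/3 - 32/241 = -67576/723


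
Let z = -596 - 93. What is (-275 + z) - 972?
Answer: -1936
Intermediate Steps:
z = -689
(-275 + z) - 972 = (-275 - 689) - 972 = -964 - 972 = -1936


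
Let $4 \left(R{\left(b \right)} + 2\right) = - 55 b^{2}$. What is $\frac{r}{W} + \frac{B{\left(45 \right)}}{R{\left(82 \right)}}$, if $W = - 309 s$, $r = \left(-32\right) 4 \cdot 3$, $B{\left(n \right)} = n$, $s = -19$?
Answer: $- \frac{1324729}{20104261} \approx -0.065893$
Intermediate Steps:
$R{\left(b \right)} = -2 - \frac{55 b^{2}}{4}$ ($R{\left(b \right)} = -2 + \frac{\left(-55\right) b^{2}}{4} = -2 - \frac{55 b^{2}}{4}$)
$r = -384$ ($r = \left(-128\right) 3 = -384$)
$W = 5871$ ($W = \left(-309\right) \left(-19\right) = 5871$)
$\frac{r}{W} + \frac{B{\left(45 \right)}}{R{\left(82 \right)}} = - \frac{384}{5871} + \frac{45}{-2 - \frac{55 \cdot 82^{2}}{4}} = \left(-384\right) \frac{1}{5871} + \frac{45}{-2 - 92455} = - \frac{128}{1957} + \frac{45}{-2 - 92455} = - \frac{128}{1957} + \frac{45}{-92457} = - \frac{128}{1957} + 45 \left(- \frac{1}{92457}\right) = - \frac{128}{1957} - \frac{5}{10273} = - \frac{1324729}{20104261}$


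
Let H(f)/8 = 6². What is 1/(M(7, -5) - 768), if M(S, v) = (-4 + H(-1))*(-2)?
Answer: -1/1336 ≈ -0.00074850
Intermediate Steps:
H(f) = 288 (H(f) = 8*6² = 8*36 = 288)
M(S, v) = -568 (M(S, v) = (-4 + 288)*(-2) = 284*(-2) = -568)
1/(M(7, -5) - 768) = 1/(-568 - 768) = 1/(-1336) = -1/1336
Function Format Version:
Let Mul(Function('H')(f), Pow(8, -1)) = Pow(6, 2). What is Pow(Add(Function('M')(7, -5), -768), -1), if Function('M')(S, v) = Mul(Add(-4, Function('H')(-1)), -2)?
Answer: Rational(-1, 1336) ≈ -0.00074850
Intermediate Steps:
Function('H')(f) = 288 (Function('H')(f) = Mul(8, Pow(6, 2)) = Mul(8, 36) = 288)
Function('M')(S, v) = -568 (Function('M')(S, v) = Mul(Add(-4, 288), -2) = Mul(284, -2) = -568)
Pow(Add(Function('M')(7, -5), -768), -1) = Pow(Add(-568, -768), -1) = Pow(-1336, -1) = Rational(-1, 1336)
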